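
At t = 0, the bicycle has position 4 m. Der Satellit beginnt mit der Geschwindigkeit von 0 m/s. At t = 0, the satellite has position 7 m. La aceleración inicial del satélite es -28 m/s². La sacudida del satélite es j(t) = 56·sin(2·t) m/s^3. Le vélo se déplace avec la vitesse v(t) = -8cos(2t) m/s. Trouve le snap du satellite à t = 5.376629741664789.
Pour résoudre ceci, nous devons prendre 1 dérivée de notre équation du jerk j(t) = 56·sin(2·t). En dérivant le jerk, nous obtenons le snap: s(t) = 112·cos(2·t). De l'équation du snap s(t) = 112·cos(2·t), nous substituons t = 5.376629741664789 pour obtenir s = -26.8744498213780.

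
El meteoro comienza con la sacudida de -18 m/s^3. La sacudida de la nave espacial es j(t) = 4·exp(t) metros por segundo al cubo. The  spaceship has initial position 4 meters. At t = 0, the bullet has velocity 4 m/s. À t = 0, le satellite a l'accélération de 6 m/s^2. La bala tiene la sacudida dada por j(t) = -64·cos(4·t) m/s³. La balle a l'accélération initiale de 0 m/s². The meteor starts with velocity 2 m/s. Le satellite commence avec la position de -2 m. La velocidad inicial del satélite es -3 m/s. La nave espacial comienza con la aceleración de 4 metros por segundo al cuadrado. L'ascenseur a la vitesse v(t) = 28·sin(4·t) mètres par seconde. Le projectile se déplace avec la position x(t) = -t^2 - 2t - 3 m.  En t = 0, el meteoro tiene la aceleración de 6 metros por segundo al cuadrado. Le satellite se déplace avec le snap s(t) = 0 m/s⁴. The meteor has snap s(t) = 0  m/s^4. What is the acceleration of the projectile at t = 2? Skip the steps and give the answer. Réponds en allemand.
Bei t = 2, a = -2.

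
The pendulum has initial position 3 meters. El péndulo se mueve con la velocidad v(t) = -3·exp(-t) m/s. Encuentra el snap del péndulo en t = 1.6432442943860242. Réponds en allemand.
Um dies zu lösen, müssen wir 3 Ableitungen unserer Gleichung für die Geschwindigkeit v(t) = -3·exp(-t) nehmen. Mit d/dt von v(t) finden wir a(t) = 3·exp(-t). Durch Ableiten von der Beschleunigung erhalten wir den Ruck: j(t) = -3·exp(-t). Mit d/dt von j(t) finden wir s(t) = 3·exp(-t). Wir haben den Snap s(t) = 3·exp(-t). Durch Einsetzen von t = 1.6432442943860242: s(1.6432442943860242) = 0.580055201066473.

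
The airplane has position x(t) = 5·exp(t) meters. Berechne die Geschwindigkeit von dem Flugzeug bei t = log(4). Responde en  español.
Partiendo de la posición x(t) = 5·exp(t), tomamos 1 derivada. Derivando la posición, obtenemos la velocidad: v(t) = 5·exp(t). De la ecuación de la velocidad v(t) = 5·exp(t), sustituimos t = log(4) para obtener v = 20.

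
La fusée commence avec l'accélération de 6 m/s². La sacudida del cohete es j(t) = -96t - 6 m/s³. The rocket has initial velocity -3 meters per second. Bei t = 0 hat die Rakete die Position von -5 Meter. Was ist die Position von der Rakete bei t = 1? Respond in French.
Nous devons intégrer notre équation du jerk j(t) = -96·t - 6 3 fois. En prenant ∫j(t)dt et en appliquant a(0) = 6, nous trouvons a(t) = -48·t^2 - 6·t + 6. La primitive de l'accélération est la vitesse. En utilisant v(0) = -3, nous obtenons v(t) = -16·t^3 - 3·t^2 + 6·t - 3. L'intégrale de la vitesse est la position. En utilisant x(0) = -5, nous obtenons x(t) = -4·t^4 - t^3 + 3·t^2 - 3·t - 5. Nous avons la position x(t) = -4·t^4 - t^3 + 3·t^2 - 3·t - 5. En substituant t = 1: x(1) = -10.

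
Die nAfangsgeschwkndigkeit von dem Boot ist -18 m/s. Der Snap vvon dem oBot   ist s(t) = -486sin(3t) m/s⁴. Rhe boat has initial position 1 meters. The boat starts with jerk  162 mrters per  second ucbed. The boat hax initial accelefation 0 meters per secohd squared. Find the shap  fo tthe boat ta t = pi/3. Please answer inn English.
Using s(t) = -486·sin(3·t) and substituting t = pi/3, we find s = 0.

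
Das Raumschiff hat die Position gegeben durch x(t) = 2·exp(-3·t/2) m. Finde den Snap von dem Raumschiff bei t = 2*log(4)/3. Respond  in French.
En partant de la position x(t) = 2·exp(-3·t/2), nous prenons 4 dérivées. En prenant d/dt de x(t), nous trouvons v(t) = -3·exp(-3·t/2). La dérivée de la vitesse donne l'accélération: a(t) = 9·exp(-3·t/2)/2. En prenant d/dt de a(t), nous trouvons j(t) = -27·exp(-3·t/2)/4. La dérivée du jerk donne le snap: s(t) = 81·exp(-3·t/2)/8. En utilisant s(t) = 81·exp(-3·t/2)/8 et en substituant t = 2*log(4)/3, nous trouvons s = 81/32.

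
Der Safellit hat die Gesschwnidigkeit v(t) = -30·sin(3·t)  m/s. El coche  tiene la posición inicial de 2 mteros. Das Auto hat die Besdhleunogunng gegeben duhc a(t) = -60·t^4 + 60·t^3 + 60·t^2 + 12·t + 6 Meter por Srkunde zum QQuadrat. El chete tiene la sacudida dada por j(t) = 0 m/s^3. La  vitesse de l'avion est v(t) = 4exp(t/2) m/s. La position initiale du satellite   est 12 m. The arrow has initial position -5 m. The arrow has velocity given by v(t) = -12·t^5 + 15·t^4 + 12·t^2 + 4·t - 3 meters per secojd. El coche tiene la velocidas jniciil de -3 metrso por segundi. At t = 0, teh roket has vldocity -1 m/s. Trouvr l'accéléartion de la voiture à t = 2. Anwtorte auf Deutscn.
Wir haben die Beschleunigung a(t) = -60·t^4 + 60·t^3 + 60·t^2 + 12·t + 6. Durch Einsetzen von t = 2: a(2) = -210.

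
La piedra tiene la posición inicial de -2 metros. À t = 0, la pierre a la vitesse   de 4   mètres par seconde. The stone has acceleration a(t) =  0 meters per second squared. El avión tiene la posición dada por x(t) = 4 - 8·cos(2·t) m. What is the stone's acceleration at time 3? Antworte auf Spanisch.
Tenemos la aceleración a(t) = 0. Sustituyendo t = 3: a(3) = 0.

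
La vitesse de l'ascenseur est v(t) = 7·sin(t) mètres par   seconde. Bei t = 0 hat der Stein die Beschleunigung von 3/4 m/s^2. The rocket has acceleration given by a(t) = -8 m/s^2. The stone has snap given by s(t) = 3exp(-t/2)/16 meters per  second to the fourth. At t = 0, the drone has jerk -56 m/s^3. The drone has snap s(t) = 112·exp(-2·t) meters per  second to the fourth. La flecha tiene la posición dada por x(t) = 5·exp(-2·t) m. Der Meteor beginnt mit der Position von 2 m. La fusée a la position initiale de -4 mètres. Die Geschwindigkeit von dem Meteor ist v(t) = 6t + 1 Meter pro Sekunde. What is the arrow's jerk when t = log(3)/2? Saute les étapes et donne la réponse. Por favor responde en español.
En t = log(3)/2, j = -40/3.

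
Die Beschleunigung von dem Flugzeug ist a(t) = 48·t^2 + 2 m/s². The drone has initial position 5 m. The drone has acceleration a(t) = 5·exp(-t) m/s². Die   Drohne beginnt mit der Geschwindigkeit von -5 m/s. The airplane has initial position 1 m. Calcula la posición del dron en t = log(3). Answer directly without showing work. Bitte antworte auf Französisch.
x(log(3)) = 5/3.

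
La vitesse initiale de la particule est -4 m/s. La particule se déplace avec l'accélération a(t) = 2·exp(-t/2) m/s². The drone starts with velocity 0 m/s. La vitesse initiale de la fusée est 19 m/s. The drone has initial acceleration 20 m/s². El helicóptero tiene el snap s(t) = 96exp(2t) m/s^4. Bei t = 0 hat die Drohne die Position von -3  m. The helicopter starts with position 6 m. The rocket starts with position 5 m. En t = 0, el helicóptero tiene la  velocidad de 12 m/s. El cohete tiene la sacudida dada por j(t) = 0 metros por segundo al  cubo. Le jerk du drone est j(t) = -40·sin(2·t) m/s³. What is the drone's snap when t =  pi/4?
To solve this, we need to take 1 derivative of our jerk equation j(t) = -40·sin(2·t). Differentiating jerk, we get snap: s(t) = -80·cos(2·t). From the given snap equation s(t) = -80·cos(2·t), we substitute t = pi/4 to get s = 0.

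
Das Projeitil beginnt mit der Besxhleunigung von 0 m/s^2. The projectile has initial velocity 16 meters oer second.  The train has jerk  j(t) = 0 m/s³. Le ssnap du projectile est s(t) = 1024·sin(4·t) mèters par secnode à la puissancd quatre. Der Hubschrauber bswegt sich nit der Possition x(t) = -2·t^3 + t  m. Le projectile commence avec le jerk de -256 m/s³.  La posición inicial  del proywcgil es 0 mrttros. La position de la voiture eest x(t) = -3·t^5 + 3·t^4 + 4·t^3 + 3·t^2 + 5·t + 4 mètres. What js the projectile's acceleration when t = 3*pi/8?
Starting from snap s(t) = 1024·sin(4·t), we take 2 integrals. Integrating snap and using the initial condition j(0) = -256, we get j(t) = -256·cos(4·t). Finding the integral of j(t) and using a(0) = 0: a(t) = -64·sin(4·t). Using a(t) = -64·sin(4·t) and substituting t = 3*pi/8, we find a = 64.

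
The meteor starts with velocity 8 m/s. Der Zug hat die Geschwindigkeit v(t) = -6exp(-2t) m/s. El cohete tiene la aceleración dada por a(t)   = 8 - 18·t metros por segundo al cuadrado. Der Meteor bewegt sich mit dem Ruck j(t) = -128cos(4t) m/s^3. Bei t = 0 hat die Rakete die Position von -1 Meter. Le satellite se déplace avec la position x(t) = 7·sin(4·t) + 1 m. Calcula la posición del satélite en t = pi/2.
Usando x(t) = 7·sin(4·t) + 1 y sustituyendo t = pi/2, encontramos x = 1.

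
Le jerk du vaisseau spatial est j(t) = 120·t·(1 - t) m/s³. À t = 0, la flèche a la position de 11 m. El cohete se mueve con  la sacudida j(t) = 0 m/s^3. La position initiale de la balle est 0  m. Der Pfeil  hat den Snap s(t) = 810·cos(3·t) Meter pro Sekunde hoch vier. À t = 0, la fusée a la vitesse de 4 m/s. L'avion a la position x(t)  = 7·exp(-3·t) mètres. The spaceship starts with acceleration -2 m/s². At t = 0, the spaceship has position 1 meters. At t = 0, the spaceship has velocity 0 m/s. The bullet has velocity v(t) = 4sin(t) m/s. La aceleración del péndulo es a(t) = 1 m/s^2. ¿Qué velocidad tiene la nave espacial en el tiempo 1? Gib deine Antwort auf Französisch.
Nous devons trouver l'intégrale de notre équation du jerk j(t) = 120·t·(1 - t) 2 fois. L'intégrale du jerk est l'accélération. En utilisant a(0) = -2, nous obtenons a(t) = -40·t^3 + 60·t^2 - 2. La primitive de l'accélération, avec v(0) = 0, donne la vitesse: v(t) = -10·t^4 + 20·t^3 - 2·t. Nous avons la vitesse v(t) = -10·t^4 + 20·t^3 - 2·t. En substituant t = 1: v(1) = 8.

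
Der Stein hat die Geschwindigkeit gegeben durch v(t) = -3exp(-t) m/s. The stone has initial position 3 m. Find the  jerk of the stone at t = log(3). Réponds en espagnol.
Para resolver esto, necesitamos tomar 2 derivadas de nuestra ecuación de la velocidad v(t) = -3·exp(-t). Tomando d/dt de v(t), encontramos a(t) = 3·exp(-t). La derivada de la aceleración da la sacudida: j(t) = -3·exp(-t). De la ecuación de la sacudida j(t) = -3·exp(-t), sustituimos t = log(3) para obtener j = -1.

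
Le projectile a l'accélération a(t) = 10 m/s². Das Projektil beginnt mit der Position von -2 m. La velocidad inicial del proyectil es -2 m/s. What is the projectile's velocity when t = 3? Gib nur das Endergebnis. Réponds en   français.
La réponse est 28.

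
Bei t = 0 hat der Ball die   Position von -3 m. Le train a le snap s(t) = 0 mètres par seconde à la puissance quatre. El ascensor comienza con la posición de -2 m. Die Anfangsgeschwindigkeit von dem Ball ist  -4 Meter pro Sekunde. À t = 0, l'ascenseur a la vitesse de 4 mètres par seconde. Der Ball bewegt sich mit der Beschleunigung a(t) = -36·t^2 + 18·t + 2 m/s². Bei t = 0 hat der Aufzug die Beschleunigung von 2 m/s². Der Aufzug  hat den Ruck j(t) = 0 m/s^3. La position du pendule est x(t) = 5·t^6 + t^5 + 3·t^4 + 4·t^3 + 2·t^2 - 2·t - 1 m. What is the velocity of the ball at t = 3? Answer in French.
Nous devons trouver la primitive de notre équation de l'accélération a(t) = -36·t^2 + 18·t + 2 1 fois. L'intégrale de l'accélération, avec v(0) = -4, donne la vitesse: v(t) = -12·t^3 + 9·t^2 + 2·t - 4. En utilisant v(t) = -12·t^3 + 9·t^2 + 2·t - 4 et en substituant t = 3, nous trouvons v = -241.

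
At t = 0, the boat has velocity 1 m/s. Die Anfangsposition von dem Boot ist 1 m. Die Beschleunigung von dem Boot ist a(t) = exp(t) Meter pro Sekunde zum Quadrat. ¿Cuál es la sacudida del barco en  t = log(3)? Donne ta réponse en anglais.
To solve this, we need to take 1 derivative of our acceleration equation a(t) = exp(t). Taking d/dt of a(t), we find j(t) = exp(t). Using j(t) = exp(t) and substituting t = log(3), we find j = 3.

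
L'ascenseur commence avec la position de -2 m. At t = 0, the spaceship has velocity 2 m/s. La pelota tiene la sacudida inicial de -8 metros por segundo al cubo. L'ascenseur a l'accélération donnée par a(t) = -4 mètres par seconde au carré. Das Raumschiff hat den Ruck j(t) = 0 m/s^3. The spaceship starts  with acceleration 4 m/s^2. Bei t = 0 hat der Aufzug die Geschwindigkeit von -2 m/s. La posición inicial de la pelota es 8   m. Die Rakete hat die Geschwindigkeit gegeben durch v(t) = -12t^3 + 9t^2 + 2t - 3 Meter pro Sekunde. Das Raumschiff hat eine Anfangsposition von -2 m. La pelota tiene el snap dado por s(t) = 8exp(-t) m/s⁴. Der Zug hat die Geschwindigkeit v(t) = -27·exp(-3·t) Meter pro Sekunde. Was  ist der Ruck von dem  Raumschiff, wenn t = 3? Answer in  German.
Wir haben den Ruck j(t) = 0. Durch Einsetzen von t = 3: j(3) = 0.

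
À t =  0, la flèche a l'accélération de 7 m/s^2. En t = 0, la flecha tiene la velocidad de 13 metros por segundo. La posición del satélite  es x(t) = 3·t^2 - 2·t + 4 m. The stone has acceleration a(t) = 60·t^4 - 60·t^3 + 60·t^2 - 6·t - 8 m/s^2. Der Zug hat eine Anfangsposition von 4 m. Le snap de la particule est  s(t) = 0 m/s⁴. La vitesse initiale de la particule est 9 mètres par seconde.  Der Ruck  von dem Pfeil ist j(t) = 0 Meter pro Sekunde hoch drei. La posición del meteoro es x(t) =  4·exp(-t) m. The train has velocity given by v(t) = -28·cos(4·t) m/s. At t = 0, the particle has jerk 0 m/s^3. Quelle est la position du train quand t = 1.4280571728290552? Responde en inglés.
We need to integrate our velocity equation v(t) = -28·cos(4·t) 1 time. The integral of velocity, with x(0) = 4, gives position: x(t) = 4 - 7·sin(4·t). Using x(t) = 4 - 7·sin(4·t) and substituting t = 1.4280571728290552, we find x = 7.78306024268885.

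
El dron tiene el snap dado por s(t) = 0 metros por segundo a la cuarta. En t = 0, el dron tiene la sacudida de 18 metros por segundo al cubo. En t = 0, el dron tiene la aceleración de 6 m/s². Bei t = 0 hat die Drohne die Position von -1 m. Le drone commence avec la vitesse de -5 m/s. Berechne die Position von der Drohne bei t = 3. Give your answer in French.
Nous devons trouver la primitive de notre équation du snap s(t) = 0 4 fois. L'intégrale du snap, avec j(0) = 18, donne le jerk: j(t) = 18. En prenant ∫j(t)dt et en appliquant a(0) = 6, nous trouvons a(t) = 18·t + 6. En intégrant l'accélération et en utilisant la condition initiale v(0) = -5, nous obtenons v(t) = 9·t^2 + 6·t - 5. En intégrant la vitesse et en utilisant la condition initiale x(0) = -1, nous obtenons x(t) = 3·t^3 + 3·t^2 - 5·t - 1. De l'équation de la position x(t) = 3·t^3 + 3·t^2 - 5·t - 1, nous substituons t = 3 pour obtenir x = 92.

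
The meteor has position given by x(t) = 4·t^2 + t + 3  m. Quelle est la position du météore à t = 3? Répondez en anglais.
Using x(t) = 4·t^2 + t + 3 and substituting t = 3, we find x = 42.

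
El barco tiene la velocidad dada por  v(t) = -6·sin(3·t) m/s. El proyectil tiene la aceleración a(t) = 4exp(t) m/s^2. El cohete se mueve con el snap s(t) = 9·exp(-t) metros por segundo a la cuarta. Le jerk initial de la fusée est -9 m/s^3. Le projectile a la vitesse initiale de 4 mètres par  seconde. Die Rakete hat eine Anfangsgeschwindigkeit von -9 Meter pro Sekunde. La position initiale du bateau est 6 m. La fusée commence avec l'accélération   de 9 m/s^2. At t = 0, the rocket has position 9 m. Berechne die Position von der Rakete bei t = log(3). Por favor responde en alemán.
Um dies zu lösen, müssen wir 4 Integrale unserer Gleichung für den Snap s(t) = 9·exp(-t) finden. Das Integral von dem Snap, mit j(0) = -9, ergibt den Ruck: j(t) = -9·exp(-t). Die Stammfunktion von dem Ruck ist die Beschleunigung. Mit a(0) = 9 erhalten wir a(t) = 9·exp(-t). Mit ∫a(t)dt und Anwendung von v(0) = -9, finden wir v(t) = -9·exp(-t). Durch Integration von der Geschwindigkeit und Verwendung der Anfangsbedingung x(0) = 9, erhalten wir x(t) = 9·exp(-t). Wir haben die Position x(t) = 9·exp(-t). Durch Einsetzen von t = log(3): x(log(3)) = 3.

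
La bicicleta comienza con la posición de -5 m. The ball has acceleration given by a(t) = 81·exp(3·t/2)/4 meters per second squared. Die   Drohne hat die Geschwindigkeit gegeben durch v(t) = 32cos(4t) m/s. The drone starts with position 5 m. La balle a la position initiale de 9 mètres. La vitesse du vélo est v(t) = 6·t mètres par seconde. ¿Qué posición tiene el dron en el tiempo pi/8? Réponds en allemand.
Um dies zu lösen, müssen wir 1 Integral unserer Gleichung für die Geschwindigkeit v(t) = 32·cos(4·t) finden. Das Integral von der Geschwindigkeit ist die Position. Mit x(0) = 5 erhalten wir x(t) = 8·sin(4·t) + 5. Wir haben die Position x(t) = 8·sin(4·t) + 5. Durch Einsetzen von t = pi/8: x(pi/8) = 13.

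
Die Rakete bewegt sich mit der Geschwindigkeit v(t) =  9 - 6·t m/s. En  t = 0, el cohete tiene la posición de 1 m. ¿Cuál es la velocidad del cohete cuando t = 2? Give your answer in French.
Nous avons la vitesse v(t) = 9 - 6·t. En substituant t = 2: v(2) = -3.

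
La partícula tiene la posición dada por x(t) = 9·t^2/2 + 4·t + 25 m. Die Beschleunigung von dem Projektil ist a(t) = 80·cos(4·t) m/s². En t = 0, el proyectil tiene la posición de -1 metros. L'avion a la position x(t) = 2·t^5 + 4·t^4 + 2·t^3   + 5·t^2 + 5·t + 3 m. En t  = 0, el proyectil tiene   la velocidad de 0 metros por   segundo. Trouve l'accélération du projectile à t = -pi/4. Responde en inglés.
From the given acceleration equation a(t) = 80·cos(4·t), we substitute t = -pi/4 to get a = -80.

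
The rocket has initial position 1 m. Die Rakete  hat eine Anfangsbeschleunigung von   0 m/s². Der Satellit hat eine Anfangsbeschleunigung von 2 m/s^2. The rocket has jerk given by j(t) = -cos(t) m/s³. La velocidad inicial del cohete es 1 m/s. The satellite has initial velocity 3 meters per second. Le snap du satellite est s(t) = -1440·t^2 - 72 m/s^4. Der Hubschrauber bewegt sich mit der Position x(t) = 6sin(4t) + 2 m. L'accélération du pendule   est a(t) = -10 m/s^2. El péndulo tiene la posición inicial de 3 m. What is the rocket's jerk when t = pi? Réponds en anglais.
From the given jerk equation j(t) = -cos(t), we substitute t = pi to get j = 1.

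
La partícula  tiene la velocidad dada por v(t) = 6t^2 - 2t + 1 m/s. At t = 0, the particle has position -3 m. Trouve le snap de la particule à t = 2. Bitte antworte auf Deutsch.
Wir müssen unsere Gleichung für die Geschwindigkeit v(t) = 6·t^2 - 2·t + 1 3-mal ableiten. Mit d/dt von v(t) finden wir a(t) = 12·t - 2. Durch Ableiten von der Beschleunigung erhalten wir den Ruck: j(t) = 12. Durch Ableiten von dem Ruck erhalten wir den Snap: s(t) = 0. Wir haben den Snap s(t) = 0. Durch Einsetzen von t = 2: s(2) = 0.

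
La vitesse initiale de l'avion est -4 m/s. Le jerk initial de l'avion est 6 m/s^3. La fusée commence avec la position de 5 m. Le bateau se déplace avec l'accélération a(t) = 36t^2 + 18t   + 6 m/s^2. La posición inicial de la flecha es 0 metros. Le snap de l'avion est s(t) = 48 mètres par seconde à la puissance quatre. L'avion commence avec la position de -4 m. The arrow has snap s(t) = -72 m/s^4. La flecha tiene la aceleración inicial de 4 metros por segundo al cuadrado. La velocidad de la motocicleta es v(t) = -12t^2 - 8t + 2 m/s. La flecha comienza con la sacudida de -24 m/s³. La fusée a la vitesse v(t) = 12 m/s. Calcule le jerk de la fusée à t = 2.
Pour résoudre ceci, nous devons prendre 2 dérivées de notre équation de la vitesse v(t) = 12. En dérivant la vitesse, nous obtenons l'accélération: a(t) = 0. En dérivant l'accélération, nous obtenons le jerk: j(t) = 0. Nous avons le jerk j(t) = 0. En substituant t = 2: j(2) = 0.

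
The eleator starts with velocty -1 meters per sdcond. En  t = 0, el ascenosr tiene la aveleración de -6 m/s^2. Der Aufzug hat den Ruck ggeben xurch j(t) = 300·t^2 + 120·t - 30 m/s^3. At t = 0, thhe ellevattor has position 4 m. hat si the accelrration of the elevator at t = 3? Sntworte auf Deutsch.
Wir müssen die Stammfunktion unserer Gleichung für den Ruck j(t) = 300·t^2 + 120·t - 30 1-mal finden. Durch Integration von dem Ruck und Verwendung der Anfangsbedingung a(0) = -6, erhalten wir a(t) = 100·t^3 + 60·t^2 - 30·t - 6. Wir haben die Beschleunigung a(t) = 100·t^3 + 60·t^2 - 30·t - 6. Durch Einsetzen von t = 3: a(3) = 3144.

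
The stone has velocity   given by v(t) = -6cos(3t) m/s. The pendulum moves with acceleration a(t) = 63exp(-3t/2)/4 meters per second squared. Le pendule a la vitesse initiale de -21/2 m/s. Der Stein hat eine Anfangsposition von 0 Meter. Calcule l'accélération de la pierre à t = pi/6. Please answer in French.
Pour résoudre ceci, nous devons prendre 1 dérivée de notre équation de la vitesse v(t) = -6·cos(3·t). En prenant d/dt de v(t), nous trouvons a(t) = 18·sin(3·t). Nous avons l'accélération a(t) = 18·sin(3·t). En substituant t = pi/6: a(pi/6) = 18.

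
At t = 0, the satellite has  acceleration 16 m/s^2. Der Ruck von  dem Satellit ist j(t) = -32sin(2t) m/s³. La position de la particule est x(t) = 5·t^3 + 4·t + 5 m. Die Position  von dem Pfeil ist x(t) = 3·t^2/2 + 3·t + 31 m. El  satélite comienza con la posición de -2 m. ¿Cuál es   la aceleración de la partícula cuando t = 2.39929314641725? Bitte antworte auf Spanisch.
Partiendo de la posición x(t) = 5·t^3 + 4·t + 5, tomamos 2 derivadas. La derivada de la posición da la velocidad: v(t) = 15·t^2 + 4. Tomando d/dt de v(t), encontramos a(t) = 30·t. Usando a(t) = 30·t y sustituyendo t = 2.39929314641725, encontramos a = 71.9787943925175.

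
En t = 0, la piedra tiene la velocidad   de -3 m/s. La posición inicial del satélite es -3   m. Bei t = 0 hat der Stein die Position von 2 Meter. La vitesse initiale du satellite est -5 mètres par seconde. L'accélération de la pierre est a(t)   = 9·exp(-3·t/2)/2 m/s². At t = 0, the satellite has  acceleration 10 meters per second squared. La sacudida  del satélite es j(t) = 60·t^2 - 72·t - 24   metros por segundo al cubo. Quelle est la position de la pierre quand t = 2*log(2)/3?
Pour résoudre ceci, nous devons prendre 2 intégrales de notre équation de l'accélération a(t) = 9·exp(-3·t/2)/2. En prenant ∫a(t)dt et en appliquant v(0) = -3, nous trouvons v(t) = -3·exp(-3·t/2). L'intégrale de la vitesse, avec x(0) = 2, donne la position: x(t) = 2·exp(-3·t/2). En utilisant x(t) = 2·exp(-3·t/2) et en substituant t = 2*log(2)/3, nous trouvons x = 1.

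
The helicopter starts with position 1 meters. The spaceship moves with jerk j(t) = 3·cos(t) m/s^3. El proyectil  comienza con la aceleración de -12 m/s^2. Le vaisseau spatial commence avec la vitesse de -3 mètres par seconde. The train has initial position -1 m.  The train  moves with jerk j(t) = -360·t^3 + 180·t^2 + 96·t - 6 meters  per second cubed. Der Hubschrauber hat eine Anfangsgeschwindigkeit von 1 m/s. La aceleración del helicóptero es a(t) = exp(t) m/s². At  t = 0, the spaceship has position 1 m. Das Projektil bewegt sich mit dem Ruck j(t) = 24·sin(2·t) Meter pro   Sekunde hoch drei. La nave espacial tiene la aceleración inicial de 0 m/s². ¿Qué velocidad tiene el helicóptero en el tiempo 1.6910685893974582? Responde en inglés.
We must find the antiderivative of our acceleration equation a(t) = exp(t) 1 time. Finding the antiderivative of a(t) and using v(0) = 1: v(t) = exp(t). Using v(t) = exp(t) and substituting t = 1.6910685893974582, we find v = 5.42527500006214.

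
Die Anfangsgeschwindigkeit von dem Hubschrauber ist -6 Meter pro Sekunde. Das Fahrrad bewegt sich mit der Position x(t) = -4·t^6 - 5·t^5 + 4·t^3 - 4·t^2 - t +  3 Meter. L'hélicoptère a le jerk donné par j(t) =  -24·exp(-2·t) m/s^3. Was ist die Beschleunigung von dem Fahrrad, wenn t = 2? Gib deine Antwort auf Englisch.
To solve this, we need to take 2 derivatives of our position equation x(t) = -4·t^6 - 5·t^5 + 4·t^3 - 4·t^2 - t + 3. Differentiating position, we get velocity: v(t) = -24·t^5 - 25·t^4 + 12·t^2 - 8·t - 1. Differentiating velocity, we get acceleration: a(t) = -120·t^4 - 100·t^3 + 24·t - 8. We have acceleration a(t) = -120·t^4 - 100·t^3 + 24·t - 8. Substituting t = 2: a(2) = -2680.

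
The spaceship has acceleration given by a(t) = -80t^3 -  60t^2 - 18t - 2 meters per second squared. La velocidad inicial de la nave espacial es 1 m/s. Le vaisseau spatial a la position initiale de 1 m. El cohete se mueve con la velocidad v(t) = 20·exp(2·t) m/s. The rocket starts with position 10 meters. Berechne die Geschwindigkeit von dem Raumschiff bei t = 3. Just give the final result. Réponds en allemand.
Die Antwort ist -2246.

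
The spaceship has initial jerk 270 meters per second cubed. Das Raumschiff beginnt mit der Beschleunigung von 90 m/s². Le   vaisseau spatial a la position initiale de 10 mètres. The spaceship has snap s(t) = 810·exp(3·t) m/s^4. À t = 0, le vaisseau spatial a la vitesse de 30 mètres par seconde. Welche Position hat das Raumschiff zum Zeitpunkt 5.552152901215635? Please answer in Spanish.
Debemos encontrar la antiderivada de nuestra ecuación del snap s(t) = 810·exp(3·t) 4 veces. La antiderivada del snap es la sacudida. Usando j(0) = 270, obtenemos j(t) = 270·exp(3·t). Integrando la sacudida y usando la condición inicial a(0) = 90, obtenemos a(t) = 90·exp(3·t). Tomando ∫a(t)dt y aplicando v(0) = 30, encontramos v(t) = 30·exp(3·t). Integrando la velocidad y usando la condición inicial x(0) = 10, obtenemos x(t) = 10·exp(3·t). Usando x(t) = 10·exp(3·t) y sustituyendo t = 5.552152901215635, encontramos x = 171320014.721444.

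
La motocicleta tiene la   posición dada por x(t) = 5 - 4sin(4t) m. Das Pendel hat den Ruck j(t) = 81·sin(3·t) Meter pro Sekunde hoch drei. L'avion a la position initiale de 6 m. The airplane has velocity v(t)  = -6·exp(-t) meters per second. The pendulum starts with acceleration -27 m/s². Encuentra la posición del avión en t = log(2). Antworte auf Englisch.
We need to integrate our velocity equation v(t) = -6·exp(-t) 1 time. Taking ∫v(t)dt and applying x(0) = 6, we find x(t) = 6·exp(-t). Using x(t) = 6·exp(-t) and substituting t = log(2), we find x = 3.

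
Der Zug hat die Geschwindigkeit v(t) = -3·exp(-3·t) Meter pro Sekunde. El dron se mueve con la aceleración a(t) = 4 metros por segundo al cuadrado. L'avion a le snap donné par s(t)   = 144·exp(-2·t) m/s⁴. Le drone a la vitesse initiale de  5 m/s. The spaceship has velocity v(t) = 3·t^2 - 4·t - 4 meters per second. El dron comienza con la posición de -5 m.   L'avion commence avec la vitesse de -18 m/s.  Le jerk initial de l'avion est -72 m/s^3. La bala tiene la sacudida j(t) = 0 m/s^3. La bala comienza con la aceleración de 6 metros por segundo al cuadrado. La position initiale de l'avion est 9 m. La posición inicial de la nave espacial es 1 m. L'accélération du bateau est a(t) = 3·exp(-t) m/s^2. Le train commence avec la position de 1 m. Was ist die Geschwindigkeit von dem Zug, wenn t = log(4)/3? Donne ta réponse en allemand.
Wir haben die Geschwindigkeit v(t) = -3·exp(-3·t). Durch Einsetzen von t = log(4)/3: v(log(4)/3) = -3/4.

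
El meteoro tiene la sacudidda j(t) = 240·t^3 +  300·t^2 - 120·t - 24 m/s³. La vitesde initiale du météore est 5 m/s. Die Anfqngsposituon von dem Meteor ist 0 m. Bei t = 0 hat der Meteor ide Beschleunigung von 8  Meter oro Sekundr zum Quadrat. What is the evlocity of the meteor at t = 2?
To find the answer, we compute 2 integrals of j(t) = 240·t^3 + 300·t^2 - 120·t - 24. Finding the integral of j(t) and using a(0) = 8: a(t) = 60·t^4 + 100·t^3 - 60·t^2 - 24·t + 8. Taking ∫a(t)dt and applying v(0) = 5, we find v(t) = 12·t^5 + 25·t^4 - 20·t^3 - 12·t^2 + 8·t + 5. From the given velocity equation v(t) = 12·t^5 + 25·t^4 - 20·t^3 - 12·t^2 + 8·t + 5, we substitute t = 2 to get v = 597.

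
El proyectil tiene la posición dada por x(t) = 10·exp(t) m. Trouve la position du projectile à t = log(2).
De l'équation de la position x(t) = 10·exp(t), nous substituons t = log(2) pour obtenir x = 20.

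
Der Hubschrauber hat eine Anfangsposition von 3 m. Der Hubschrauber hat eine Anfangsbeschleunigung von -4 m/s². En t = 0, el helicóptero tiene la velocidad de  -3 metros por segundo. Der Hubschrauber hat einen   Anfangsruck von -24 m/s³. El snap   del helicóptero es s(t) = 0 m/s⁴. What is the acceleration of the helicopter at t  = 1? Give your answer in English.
Starting from snap s(t) = 0, we take 2 integrals. Finding the antiderivative of s(t) and using j(0) = -24: j(t) = -24. The antiderivative of jerk is acceleration. Using a(0) = -4, we get a(t) = -24·t - 4. Using a(t) = -24·t - 4 and substituting t = 1, we find a = -28.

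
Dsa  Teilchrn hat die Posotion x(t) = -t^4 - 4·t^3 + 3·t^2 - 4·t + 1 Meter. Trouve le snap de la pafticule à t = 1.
Pour résoudre ceci, nous devons prendre 4 dérivées de notre équation de la position x(t) = -t^4 - 4·t^3 + 3·t^2 - 4·t + 1. En dérivant la position, nous obtenons la vitesse: v(t) = -4·t^3 - 12·t^2 + 6·t - 4. En dérivant la vitesse, nous obtenons l'accélération: a(t) = -12·t^2 - 24·t + 6. La dérivée de l'accélération donne le jerk: j(t) = -24·t - 24. En dérivant le jerk, nous obtenons le snap: s(t) = -24. De l'équation du snap s(t) = -24, nous substituons t = 1 pour obtenir s = -24.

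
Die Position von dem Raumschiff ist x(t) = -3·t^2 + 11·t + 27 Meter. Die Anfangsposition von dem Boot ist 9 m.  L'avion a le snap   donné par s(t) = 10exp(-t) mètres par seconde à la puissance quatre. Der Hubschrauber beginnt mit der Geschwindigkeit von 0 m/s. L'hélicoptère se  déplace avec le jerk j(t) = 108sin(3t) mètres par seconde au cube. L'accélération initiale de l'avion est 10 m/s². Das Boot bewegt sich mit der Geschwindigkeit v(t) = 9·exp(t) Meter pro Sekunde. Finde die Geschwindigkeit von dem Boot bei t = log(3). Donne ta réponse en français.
De l'équation de la vitesse v(t) = 9·exp(t), nous substituons t = log(3) pour obtenir v = 27.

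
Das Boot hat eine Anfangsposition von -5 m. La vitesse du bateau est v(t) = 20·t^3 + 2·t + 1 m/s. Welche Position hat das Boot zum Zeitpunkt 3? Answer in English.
We need to integrate our velocity equation v(t) = 20·t^3 + 2·t + 1 1 time. Finding the integral of v(t) and using x(0) = -5: x(t) = 5·t^4 + t^2 + t - 5. From the given position equation x(t) = 5·t^4 + t^2 + t - 5, we substitute t = 3 to get x = 412.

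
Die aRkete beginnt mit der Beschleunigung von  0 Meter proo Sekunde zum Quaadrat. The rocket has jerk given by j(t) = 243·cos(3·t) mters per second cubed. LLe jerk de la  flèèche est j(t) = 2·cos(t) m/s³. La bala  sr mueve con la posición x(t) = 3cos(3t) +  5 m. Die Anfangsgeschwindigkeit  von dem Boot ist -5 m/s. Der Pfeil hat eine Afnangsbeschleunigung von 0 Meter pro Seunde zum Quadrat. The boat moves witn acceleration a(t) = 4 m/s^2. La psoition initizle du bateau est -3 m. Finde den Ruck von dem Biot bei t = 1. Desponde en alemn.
Ausgehend von der Beschleunigung a(t) = 4, nehmen wir 1 Ableitung. Die Ableitung von der Beschleunigung ergibt den Ruck: j(t) = 0. Mit j(t) = 0 und Einsetzen von t = 1, finden wir j = 0.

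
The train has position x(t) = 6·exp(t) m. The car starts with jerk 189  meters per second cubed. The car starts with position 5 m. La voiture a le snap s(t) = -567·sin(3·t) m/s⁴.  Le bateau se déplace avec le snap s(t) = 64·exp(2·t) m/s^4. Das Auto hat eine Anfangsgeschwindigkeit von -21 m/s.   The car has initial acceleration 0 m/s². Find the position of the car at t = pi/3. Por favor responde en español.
Debemos encontrar la antiderivada de nuestra ecuación del snap s(t) = -567·sin(3·t) 4 veces. La integral del snap es la sacudida. Usando j(0) = 189, obtenemos j(t) = 189·cos(3·t). La integral de la sacudida, con a(0) = 0, da la aceleración: a(t) = 63·sin(3·t). Integrando la aceleración y usando la condición inicial v(0) = -21, obtenemos v(t) = -21·cos(3·t). La integral de la velocidad es la posición. Usando x(0) = 5, obtenemos x(t) = 5 - 7·sin(3·t). Usando x(t) = 5 - 7·sin(3·t) y sustituyendo t = pi/3, encontramos x = 5.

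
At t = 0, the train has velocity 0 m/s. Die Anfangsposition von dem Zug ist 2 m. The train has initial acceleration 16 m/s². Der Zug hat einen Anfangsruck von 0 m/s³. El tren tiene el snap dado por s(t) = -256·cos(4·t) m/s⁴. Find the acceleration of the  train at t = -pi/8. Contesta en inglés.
We must find the integral of our snap equation s(t) = -256·cos(4·t) 2 times. The antiderivative of snap is jerk. Using j(0) = 0, we get j(t) = -64·sin(4·t). Integrating jerk and using the initial condition a(0) = 16, we get a(t) = 16·cos(4·t). From the given acceleration equation a(t) = 16·cos(4·t), we substitute t = -pi/8 to get a = 0.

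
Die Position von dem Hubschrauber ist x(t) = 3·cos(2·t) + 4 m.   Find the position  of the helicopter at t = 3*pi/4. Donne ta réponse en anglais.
From the given position equation x(t) = 3·cos(2·t) + 4, we substitute t = 3*pi/4 to get x = 4.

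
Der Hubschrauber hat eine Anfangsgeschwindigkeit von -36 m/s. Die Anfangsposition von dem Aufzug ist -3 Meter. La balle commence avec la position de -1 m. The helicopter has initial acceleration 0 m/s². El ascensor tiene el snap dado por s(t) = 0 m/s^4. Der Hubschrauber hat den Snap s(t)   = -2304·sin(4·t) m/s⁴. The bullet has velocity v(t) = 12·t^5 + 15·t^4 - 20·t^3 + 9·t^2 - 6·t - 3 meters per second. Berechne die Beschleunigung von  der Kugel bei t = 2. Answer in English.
Starting from velocity v(t) = 12·t^5 + 15·t^4 - 20·t^3 + 9·t^2 - 6·t - 3, we take 1 derivative. Taking d/dt of v(t), we find a(t) = 60·t^4 + 60·t^3 - 60·t^2 + 18·t - 6. We have acceleration a(t) = 60·t^4 + 60·t^3 - 60·t^2 + 18·t - 6. Substituting t = 2: a(2) = 1230.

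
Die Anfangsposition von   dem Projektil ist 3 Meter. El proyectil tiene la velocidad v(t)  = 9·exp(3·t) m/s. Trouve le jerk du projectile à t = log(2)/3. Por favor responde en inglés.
We must differentiate our velocity equation v(t) = 9·exp(3·t) 2 times. The derivative of velocity gives acceleration: a(t) = 27·exp(3·t). Taking d/dt of a(t), we find j(t) = 81·exp(3·t). We have jerk j(t) = 81·exp(3·t). Substituting t = log(2)/3: j(log(2)/3) = 162.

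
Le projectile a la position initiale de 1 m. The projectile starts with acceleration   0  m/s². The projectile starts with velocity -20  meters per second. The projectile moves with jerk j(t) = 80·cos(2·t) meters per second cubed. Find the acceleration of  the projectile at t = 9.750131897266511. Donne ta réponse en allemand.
Um dies zu lösen, müssen wir 1 Stammfunktion unserer Gleichung für den Ruck j(t) = 80·cos(2·t) finden. Das Integral von dem Ruck, mit a(0) = 0, ergibt die Beschleunigung: a(t) = 40·sin(2·t). Mit a(t) = 40·sin(2·t) und Einsetzen von t = 9.750131897266511, finden wir a = 24.2299912114593.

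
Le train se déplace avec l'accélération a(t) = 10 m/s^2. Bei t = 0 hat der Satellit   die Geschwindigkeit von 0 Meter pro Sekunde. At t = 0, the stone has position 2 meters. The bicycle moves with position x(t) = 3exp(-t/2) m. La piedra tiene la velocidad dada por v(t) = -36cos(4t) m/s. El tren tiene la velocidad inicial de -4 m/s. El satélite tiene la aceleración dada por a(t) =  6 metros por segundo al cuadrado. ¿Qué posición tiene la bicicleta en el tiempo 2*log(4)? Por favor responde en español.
Tenemos la posición x(t) = 3·exp(-t/2). Sustituyendo t = 2*log(4): x(2*log(4)) = 3/4.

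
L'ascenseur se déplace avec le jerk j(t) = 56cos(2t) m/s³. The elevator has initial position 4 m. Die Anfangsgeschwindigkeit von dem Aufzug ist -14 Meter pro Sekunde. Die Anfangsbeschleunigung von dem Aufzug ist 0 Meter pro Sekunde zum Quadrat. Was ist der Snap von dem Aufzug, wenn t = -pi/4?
Wir müssen unsere Gleichung für den Ruck j(t) = 56·cos(2·t) 1-mal ableiten. Die Ableitung von dem Ruck ergibt den Snap: s(t) = -112·sin(2·t). Mit s(t) = -112·sin(2·t) und Einsetzen von t = -pi/4, finden wir s = 112.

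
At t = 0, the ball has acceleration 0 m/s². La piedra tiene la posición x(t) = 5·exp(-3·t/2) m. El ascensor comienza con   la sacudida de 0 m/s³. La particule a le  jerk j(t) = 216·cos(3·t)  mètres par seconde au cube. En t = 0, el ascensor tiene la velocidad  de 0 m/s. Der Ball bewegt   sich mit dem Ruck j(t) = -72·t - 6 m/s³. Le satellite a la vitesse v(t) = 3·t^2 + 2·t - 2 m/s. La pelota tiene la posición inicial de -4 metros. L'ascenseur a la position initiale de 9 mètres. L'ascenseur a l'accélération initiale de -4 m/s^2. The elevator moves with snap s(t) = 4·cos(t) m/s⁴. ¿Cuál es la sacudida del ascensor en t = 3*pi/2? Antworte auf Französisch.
Pour résoudre ceci, nous devons prendre 1 primitive de notre équation du snap s(t) = 4·cos(t). L'intégrale du snap est le jerk. En utilisant j(0) = 0, nous obtenons j(t) = 4·sin(t). Nous avons le jerk j(t) = 4·sin(t). En substituant t = 3*pi/2: j(3*pi/2) = -4.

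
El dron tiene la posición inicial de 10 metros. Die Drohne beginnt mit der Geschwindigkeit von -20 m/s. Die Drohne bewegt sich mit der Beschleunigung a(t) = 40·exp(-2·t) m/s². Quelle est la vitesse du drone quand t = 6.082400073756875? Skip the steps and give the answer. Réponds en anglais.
The velocity at t = 6.082400073756875 is v = -0.000104213604686261.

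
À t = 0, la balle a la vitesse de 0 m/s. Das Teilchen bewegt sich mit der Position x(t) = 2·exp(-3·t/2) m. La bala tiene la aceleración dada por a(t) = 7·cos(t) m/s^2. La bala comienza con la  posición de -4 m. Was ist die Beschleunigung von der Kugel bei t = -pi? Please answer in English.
We have acceleration a(t) = 7·cos(t). Substituting t = -pi: a(-pi) = -7.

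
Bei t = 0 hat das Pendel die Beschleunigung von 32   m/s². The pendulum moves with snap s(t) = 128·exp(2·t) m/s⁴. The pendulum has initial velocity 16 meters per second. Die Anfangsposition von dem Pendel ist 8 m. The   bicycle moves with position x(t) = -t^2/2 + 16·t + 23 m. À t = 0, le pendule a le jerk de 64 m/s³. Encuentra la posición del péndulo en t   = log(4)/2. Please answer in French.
Pour résoudre ceci, nous devons prendre 4 primitives de notre équation du snap s(t) = 128·exp(2·t). En intégrant le snap et en utilisant la condition initiale j(0) = 64, nous obtenons j(t) = 64·exp(2·t). La primitive du jerk est l'accélération. En utilisant a(0) = 32, nous obtenons a(t) = 32·exp(2·t). En prenant ∫a(t)dt et en appliquant v(0) = 16, nous trouvons v(t) = 16·exp(2·t). La primitive de la vitesse est la position. En utilisant x(0) = 8, nous obtenons x(t) = 8·exp(2·t). Nous avons la position x(t) = 8·exp(2·t). En substituant t = log(4)/2: x(log(4)/2) = 32.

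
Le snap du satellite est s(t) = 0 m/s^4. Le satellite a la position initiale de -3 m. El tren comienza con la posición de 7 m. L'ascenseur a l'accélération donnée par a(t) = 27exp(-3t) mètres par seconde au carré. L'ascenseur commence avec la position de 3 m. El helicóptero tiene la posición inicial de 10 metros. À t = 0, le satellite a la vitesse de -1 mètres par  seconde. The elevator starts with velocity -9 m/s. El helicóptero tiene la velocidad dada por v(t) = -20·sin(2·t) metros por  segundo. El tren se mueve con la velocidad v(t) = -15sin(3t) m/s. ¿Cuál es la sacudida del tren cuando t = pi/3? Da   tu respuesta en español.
Para resolver esto, necesitamos tomar 2 derivadas de nuestra ecuación de la velocidad v(t) = -15·sin(3·t). La derivada de la velocidad da la aceleración: a(t) = -45·cos(3·t). Tomando d/dt de a(t), encontramos j(t) = 135·sin(3·t). De la ecuación de la sacudida j(t) = 135·sin(3·t), sustituimos t = pi/3 para obtener j = 0.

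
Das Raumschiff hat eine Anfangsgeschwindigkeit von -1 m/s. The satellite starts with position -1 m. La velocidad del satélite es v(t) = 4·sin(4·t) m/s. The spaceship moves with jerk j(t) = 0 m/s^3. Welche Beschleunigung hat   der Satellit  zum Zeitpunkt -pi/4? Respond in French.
Pour résoudre ceci, nous devons prendre 1 dérivée de notre équation de la vitesse v(t) = 4·sin(4·t). En prenant d/dt de v(t), nous trouvons a(t) = 16·cos(4·t). De l'équation de l'accélération a(t) = 16·cos(4·t), nous substituons t = -pi/4 pour obtenir a = -16.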